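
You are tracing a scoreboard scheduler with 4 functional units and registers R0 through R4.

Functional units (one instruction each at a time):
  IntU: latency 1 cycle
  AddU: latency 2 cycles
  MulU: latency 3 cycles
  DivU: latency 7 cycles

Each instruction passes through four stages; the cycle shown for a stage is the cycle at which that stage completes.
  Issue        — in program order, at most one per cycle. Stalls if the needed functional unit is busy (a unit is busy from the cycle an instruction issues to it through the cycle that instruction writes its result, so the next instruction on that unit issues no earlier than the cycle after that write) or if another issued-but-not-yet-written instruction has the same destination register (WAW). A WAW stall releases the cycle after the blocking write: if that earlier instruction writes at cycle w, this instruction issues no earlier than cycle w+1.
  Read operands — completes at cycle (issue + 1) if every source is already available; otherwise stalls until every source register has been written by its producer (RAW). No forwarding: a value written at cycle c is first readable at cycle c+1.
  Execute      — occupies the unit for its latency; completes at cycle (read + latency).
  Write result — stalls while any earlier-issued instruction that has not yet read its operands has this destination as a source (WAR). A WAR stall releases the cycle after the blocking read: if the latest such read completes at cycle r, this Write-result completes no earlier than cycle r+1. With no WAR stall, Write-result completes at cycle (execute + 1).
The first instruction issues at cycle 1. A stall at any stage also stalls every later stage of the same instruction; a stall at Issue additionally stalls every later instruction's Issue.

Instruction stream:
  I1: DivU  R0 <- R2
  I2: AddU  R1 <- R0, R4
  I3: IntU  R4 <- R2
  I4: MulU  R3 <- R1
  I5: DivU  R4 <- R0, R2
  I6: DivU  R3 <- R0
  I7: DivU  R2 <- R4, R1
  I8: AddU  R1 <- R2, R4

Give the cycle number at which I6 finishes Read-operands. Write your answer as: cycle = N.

cycle = 24

c1: I1 dispatched to DivU
c2: I1 operands ready · I2 dispatched to AddU
c3: I3 dispatched to IntU
c4: I3 operands ready · I4 dispatched to MulU
c5: I3 complete
c9: I1 complete
c10: R0←I1
c11: I2 operands ready
c12: R4←I3
c13: I2 complete · I5 dispatched to DivU
c14: R1←I2 · I5 operands ready
c15: I4 operands ready
c18: I4 complete
c19: R3←I4
c21: I5 complete
c22: R4←I5
c23: I6 dispatched to DivU
c24: I6 operands ready
c31: I6 complete
c32: R3←I6
c33: I7 dispatched to DivU
c34: I7 operands ready · I8 dispatched to AddU
c41: I7 complete
c42: R2←I7
c43: I8 operands ready
c45: I8 complete
c46: R1←I8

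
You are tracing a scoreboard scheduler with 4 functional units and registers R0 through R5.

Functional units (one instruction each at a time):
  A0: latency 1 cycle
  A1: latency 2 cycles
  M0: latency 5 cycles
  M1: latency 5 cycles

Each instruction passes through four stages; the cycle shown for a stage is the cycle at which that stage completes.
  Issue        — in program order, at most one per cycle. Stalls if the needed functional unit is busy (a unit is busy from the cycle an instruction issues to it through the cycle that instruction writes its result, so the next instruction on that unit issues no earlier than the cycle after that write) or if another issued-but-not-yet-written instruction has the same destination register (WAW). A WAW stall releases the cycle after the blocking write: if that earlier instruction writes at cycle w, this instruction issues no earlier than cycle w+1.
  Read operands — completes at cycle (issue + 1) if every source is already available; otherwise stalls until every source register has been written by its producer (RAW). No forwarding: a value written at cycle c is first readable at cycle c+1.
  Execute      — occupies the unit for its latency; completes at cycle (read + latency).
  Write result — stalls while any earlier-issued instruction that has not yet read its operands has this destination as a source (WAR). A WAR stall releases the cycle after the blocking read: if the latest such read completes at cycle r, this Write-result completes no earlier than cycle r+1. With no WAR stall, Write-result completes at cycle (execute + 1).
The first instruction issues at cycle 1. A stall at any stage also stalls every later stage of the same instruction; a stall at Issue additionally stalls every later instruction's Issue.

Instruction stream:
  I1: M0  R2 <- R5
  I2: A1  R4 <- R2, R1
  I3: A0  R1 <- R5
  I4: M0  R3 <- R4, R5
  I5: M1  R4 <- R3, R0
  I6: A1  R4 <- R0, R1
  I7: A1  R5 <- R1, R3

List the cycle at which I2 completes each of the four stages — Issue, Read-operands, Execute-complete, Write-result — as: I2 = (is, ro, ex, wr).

1) issue 1, read 2, done 7, write 8
2) issue 2, read 9, done 11, write 12  <RAW R2: wait I1 write@8>
3) issue 3, read 4, done 5, write 10  <WAR R1: wait I2 read@9>
4) issue 9, read 13, done 18, write 19  <struct: M0 busy until I1 writes@8 / RAW R4: wait I2 write@12>
5) issue 13, read 20, done 25, write 26  <WAW R4: wait I2 write@12 / RAW R3: wait I4 write@19>
6) issue 27, read 28, done 30, write 31  <WAW R4: wait I5 write@26>
7) issue 32, read 33, done 35, write 36  <struct: A1 busy until I6 writes@31>

I2 = (2, 9, 11, 12)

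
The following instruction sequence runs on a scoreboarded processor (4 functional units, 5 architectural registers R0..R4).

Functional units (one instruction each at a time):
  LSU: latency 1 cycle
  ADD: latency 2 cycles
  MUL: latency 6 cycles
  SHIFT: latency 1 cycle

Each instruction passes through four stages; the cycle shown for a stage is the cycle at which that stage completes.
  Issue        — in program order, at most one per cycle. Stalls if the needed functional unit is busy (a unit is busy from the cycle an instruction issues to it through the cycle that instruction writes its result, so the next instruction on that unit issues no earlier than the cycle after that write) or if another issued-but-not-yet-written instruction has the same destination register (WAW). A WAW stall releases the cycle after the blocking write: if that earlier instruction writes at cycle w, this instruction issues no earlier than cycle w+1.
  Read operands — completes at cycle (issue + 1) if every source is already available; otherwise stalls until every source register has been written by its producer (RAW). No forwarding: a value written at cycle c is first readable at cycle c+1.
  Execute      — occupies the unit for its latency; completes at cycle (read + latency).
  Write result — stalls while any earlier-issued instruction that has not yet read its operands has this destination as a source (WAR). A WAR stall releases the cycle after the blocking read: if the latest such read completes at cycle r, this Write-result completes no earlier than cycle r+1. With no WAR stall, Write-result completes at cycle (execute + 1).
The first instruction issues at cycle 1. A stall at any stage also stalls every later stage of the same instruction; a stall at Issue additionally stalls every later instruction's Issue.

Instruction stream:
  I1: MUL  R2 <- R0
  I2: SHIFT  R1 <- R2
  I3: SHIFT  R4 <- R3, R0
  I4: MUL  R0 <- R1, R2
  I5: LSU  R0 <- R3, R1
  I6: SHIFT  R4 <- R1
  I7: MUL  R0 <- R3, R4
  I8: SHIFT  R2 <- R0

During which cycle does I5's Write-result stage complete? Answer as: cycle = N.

cycle = 26

t=1  issue I1 (MUL)
t=2  I1 read-ops · issue I2 (SHIFT)
t=8  I1 finished on MUL
t=9  I1→R2
t=10  I2 read-ops
t=11  I2 finished on SHIFT
t=12  I2→R1
t=13  issue I3 (SHIFT)
t=14  I3 read-ops · issue I4 (MUL)
t=15  I3 finished on SHIFT · I4 read-ops
t=16  I3→R4
t=21  I4 finished on MUL
t=22  I4→R0
t=23  issue I5 (LSU)
t=24  I5 read-ops · issue I6 (SHIFT)
t=25  I5 finished on LSU · I6 read-ops
t=26  I5→R0 · I6 finished on SHIFT
t=27  I6→R4 · issue I7 (MUL)
t=28  I7 read-ops · issue I8 (SHIFT)
t=34  I7 finished on MUL
t=35  I7→R0
t=36  I8 read-ops
t=37  I8 finished on SHIFT
t=38  I8→R2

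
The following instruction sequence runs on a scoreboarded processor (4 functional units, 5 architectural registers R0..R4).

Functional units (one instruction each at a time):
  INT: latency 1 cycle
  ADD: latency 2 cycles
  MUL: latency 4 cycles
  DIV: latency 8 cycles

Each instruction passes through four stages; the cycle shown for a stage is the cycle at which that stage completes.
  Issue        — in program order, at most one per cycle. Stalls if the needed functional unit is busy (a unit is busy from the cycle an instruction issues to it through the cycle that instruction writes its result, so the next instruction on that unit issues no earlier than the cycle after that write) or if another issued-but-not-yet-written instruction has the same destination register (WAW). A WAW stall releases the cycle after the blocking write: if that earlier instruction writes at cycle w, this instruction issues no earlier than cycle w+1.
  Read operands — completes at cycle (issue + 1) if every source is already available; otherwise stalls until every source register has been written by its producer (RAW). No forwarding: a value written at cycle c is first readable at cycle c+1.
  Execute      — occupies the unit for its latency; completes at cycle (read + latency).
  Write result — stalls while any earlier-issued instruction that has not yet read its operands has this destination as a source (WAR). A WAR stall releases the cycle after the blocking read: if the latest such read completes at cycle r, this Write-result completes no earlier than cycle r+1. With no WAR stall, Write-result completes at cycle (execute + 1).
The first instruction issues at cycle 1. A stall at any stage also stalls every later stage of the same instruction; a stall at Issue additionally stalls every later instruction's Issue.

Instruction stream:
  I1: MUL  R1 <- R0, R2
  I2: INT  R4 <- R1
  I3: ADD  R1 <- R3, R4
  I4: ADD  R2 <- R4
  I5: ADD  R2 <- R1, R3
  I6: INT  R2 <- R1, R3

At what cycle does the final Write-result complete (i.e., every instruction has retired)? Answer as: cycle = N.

cycle = 28

[1] I1 issues→MUL
[2] I1 reads; I2 issues→INT
[6] I1 exec-done
[7] I1 writes R1
[8] I2 reads; I3 issues→ADD
[9] I2 exec-done
[10] I2 writes R4
[11] I3 reads
[13] I3 exec-done
[14] I3 writes R1
[15] I4 issues→ADD
[16] I4 reads
[18] I4 exec-done
[19] I4 writes R2
[20] I5 issues→ADD
[21] I5 reads
[23] I5 exec-done
[24] I5 writes R2
[25] I6 issues→INT
[26] I6 reads
[27] I6 exec-done
[28] I6 writes R2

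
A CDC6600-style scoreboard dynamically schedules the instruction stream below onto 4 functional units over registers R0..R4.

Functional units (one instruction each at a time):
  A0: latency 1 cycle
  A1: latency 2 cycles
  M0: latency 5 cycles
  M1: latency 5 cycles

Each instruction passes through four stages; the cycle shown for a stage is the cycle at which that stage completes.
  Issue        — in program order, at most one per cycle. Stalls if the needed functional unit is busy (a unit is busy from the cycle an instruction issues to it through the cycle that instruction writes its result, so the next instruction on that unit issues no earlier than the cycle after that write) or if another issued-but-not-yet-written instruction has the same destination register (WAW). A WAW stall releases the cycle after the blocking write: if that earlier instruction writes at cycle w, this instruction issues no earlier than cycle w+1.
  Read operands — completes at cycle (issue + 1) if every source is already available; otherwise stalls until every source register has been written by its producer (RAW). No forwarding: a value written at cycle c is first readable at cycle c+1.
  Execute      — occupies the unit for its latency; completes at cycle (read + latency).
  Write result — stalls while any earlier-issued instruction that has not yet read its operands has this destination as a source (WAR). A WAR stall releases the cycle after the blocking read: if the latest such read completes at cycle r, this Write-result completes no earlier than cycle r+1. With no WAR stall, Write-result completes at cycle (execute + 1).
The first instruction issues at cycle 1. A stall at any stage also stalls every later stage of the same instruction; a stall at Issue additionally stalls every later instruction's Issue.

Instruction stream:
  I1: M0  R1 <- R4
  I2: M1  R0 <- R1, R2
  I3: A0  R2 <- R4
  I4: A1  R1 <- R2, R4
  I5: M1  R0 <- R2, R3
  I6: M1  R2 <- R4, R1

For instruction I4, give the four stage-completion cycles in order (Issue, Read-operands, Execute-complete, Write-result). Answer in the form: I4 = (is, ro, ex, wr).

I4 = (9, 11, 13, 14)

cycle 1: I1 dispatched to M0
cycle 2: I1 operands ready, I2 dispatched to M1
cycle 3: I3 dispatched to A0
cycle 4: I3 operands ready
cycle 5: I3 complete
cycle 7: I1 complete
cycle 8: R1←I1
cycle 9: I2 operands ready, I4 dispatched to A1
cycle 10: R2←I3
cycle 11: I4 operands ready
cycle 13: I4 complete
cycle 14: I2 complete, R1←I4
cycle 15: R0←I2
cycle 16: I5 dispatched to M1
cycle 17: I5 operands ready
cycle 22: I5 complete
cycle 23: R0←I5
cycle 24: I6 dispatched to M1
cycle 25: I6 operands ready
cycle 30: I6 complete
cycle 31: R2←I6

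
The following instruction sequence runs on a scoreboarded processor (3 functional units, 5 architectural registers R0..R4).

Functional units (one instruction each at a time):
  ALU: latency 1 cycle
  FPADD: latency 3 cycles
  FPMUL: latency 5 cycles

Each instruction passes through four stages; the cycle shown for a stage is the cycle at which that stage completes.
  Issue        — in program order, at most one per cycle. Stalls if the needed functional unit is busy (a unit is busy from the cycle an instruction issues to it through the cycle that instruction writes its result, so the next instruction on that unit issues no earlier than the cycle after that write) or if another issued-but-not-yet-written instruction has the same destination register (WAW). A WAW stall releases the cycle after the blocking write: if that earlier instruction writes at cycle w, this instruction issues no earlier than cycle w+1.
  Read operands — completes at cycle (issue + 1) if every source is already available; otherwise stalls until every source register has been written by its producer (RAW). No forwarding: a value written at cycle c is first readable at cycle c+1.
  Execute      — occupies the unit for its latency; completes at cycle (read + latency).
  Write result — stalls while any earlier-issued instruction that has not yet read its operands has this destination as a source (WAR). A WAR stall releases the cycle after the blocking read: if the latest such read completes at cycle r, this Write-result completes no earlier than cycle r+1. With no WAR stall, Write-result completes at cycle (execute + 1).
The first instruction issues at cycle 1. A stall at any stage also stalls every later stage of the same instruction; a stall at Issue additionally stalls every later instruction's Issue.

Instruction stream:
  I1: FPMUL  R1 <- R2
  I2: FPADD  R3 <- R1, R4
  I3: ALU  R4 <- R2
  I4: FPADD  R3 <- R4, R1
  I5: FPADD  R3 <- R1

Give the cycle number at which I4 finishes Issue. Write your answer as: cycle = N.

I1: IS=1 RO=2 EX=7 WR=8
I2: IS=2 RO=9 EX=12 WR=13  [RAW R1: wait I1 write@8]
I3: IS=3 RO=4 EX=5 WR=10  [WAR R4: wait I2 read@9]
I4: IS=14 RO=15 EX=18 WR=19  [struct: FPADD busy until I2 writes@13]
I5: IS=20 RO=21 EX=24 WR=25  [struct: FPADD busy until I4 writes@19]

cycle = 14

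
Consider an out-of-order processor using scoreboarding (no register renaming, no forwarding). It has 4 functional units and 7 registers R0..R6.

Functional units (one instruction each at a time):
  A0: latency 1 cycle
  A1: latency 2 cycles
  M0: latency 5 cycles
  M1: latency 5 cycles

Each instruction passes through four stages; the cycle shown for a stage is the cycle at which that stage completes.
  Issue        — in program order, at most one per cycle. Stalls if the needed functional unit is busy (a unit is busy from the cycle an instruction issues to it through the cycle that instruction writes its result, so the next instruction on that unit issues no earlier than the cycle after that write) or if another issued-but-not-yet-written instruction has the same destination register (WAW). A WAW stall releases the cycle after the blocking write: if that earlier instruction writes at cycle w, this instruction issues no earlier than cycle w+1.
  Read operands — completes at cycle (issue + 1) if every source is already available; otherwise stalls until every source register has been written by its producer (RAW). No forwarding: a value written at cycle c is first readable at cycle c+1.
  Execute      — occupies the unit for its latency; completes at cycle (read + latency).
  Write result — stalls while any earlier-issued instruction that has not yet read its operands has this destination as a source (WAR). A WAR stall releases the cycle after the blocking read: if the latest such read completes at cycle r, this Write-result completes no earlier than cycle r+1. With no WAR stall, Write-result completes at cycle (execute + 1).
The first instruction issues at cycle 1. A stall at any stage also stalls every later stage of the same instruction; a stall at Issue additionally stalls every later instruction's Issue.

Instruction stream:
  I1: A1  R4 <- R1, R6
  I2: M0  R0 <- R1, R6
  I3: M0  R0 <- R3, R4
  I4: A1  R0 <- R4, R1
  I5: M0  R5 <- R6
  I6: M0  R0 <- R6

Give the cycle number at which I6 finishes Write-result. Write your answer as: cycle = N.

t=1  I1 dispatched to A1
t=2  I1 operands ready; I2 dispatched to M0
t=3  I2 operands ready
t=4  I1 complete
t=5  R4←I1
t=8  I2 complete
t=9  R0←I2
t=10  I3 dispatched to M0
t=11  I3 operands ready
t=16  I3 complete
t=17  R0←I3
t=18  I4 dispatched to A1
t=19  I4 operands ready; I5 dispatched to M0
t=20  I5 operands ready
t=21  I4 complete
t=22  R0←I4
t=25  I5 complete
t=26  R5←I5
t=27  I6 dispatched to M0
t=28  I6 operands ready
t=33  I6 complete
t=34  R0←I6

cycle = 34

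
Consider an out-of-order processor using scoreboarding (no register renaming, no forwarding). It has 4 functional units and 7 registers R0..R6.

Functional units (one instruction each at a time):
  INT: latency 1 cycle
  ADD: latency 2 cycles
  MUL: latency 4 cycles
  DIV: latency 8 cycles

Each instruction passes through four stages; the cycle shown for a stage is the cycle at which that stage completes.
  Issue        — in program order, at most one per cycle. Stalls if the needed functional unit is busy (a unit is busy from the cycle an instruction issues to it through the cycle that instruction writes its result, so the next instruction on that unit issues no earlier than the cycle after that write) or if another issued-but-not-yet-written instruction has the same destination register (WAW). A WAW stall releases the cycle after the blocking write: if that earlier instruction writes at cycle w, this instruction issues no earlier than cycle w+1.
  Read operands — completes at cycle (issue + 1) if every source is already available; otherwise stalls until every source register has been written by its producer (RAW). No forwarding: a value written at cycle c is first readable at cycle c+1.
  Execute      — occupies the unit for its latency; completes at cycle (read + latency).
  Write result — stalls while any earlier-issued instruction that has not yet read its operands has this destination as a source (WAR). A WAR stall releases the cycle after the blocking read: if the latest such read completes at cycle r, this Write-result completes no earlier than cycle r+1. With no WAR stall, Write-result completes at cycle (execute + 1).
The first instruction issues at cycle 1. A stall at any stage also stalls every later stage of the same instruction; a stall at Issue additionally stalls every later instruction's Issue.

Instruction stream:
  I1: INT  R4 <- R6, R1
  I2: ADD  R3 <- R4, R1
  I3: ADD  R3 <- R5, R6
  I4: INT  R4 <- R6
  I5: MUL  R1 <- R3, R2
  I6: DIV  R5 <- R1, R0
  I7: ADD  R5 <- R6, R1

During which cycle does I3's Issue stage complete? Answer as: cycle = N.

cycle = 9

t=1  I1 issues→INT
t=2  I1 reads | I2 issues→ADD
t=3  I1 exec-done
t=4  I1 writes R4
t=5  I2 reads
t=7  I2 exec-done
t=8  I2 writes R3
t=9  I3 issues→ADD
t=10  I3 reads | I4 issues→INT
t=11  I4 reads | I5 issues→MUL
t=12  I3 exec-done | I4 exec-done | I6 issues→DIV
t=13  I3 writes R3 | I4 writes R4
t=14  I5 reads
t=18  I5 exec-done
t=19  I5 writes R1
t=20  I6 reads
t=28  I6 exec-done
t=29  I6 writes R5
t=30  I7 issues→ADD
t=31  I7 reads
t=33  I7 exec-done
t=34  I7 writes R5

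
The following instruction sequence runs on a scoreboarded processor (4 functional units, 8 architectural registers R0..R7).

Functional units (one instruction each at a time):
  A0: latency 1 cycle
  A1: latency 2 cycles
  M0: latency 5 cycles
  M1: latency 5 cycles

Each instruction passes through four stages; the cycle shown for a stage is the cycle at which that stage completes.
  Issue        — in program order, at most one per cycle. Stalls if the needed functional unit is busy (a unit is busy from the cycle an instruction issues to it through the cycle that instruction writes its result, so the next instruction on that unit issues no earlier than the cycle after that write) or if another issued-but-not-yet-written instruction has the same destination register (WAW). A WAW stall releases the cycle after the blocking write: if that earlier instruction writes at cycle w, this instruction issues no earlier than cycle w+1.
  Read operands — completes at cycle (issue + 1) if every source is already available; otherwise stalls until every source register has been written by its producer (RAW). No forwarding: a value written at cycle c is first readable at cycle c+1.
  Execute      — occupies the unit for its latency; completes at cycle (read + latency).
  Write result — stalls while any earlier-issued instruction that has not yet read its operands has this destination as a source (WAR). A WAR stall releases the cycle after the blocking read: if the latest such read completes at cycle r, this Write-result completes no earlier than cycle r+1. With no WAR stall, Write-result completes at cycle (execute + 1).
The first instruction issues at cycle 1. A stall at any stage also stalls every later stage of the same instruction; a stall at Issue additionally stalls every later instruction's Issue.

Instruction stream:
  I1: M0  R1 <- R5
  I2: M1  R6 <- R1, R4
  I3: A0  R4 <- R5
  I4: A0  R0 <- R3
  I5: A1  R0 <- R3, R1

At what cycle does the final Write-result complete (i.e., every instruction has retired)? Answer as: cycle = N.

cycle = 19

I1  is:1  ro:2  ex:7  wr:8
I2  is:2  ro:9  ex:14  wr:15  — RAW R1: wait I1 write@8
I3  is:3  ro:4  ex:5  wr:10  — WAR R4: wait I2 read@9
I4  is:11  ro:12  ex:13  wr:14  — struct: A0 busy until I3 writes@10
I5  is:15  ro:16  ex:18  wr:19  — WAW R0: wait I4 write@14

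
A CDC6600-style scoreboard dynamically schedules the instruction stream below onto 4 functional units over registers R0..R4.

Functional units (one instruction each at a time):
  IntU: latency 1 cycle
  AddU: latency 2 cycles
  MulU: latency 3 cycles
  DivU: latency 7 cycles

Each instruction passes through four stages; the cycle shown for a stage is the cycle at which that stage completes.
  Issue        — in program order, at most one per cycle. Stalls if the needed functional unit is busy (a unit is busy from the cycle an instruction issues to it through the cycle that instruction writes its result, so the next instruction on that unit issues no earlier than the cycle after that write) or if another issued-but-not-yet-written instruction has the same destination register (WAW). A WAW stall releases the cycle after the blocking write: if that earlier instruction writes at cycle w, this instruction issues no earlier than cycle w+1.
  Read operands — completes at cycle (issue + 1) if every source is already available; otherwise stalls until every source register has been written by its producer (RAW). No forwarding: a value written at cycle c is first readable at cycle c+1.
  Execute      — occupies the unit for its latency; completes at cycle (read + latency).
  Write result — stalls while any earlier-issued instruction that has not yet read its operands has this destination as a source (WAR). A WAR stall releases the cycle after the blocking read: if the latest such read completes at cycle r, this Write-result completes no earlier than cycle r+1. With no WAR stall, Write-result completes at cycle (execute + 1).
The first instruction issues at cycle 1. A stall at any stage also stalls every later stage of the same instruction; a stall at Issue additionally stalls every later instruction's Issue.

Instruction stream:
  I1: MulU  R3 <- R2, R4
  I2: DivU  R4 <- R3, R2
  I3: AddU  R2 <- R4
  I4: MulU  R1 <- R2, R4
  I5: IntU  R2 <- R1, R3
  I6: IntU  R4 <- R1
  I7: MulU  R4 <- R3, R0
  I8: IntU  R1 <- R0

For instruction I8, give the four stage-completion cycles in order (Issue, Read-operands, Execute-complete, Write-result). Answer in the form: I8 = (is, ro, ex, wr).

I8 = (33, 34, 35, 36)

[1] I1→MulU
[2] I1 RO, I2→DivU
[3] I3→AddU
[5] I1 EX
[6] I1 WR R3
[7] I2 RO, I4→MulU
[14] I2 EX
[15] I2 WR R4
[16] I3 RO
[18] I3 EX
[19] I3 WR R2
[20] I4 RO, I5→IntU
[23] I4 EX
[24] I4 WR R1
[25] I5 RO
[26] I5 EX
[27] I5 WR R2
[28] I6→IntU
[29] I6 RO
[30] I6 EX
[31] I6 WR R4
[32] I7→MulU
[33] I7 RO, I8→IntU
[34] I8 RO
[35] I8 EX
[36] I7 EX, I8 WR R1
[37] I7 WR R4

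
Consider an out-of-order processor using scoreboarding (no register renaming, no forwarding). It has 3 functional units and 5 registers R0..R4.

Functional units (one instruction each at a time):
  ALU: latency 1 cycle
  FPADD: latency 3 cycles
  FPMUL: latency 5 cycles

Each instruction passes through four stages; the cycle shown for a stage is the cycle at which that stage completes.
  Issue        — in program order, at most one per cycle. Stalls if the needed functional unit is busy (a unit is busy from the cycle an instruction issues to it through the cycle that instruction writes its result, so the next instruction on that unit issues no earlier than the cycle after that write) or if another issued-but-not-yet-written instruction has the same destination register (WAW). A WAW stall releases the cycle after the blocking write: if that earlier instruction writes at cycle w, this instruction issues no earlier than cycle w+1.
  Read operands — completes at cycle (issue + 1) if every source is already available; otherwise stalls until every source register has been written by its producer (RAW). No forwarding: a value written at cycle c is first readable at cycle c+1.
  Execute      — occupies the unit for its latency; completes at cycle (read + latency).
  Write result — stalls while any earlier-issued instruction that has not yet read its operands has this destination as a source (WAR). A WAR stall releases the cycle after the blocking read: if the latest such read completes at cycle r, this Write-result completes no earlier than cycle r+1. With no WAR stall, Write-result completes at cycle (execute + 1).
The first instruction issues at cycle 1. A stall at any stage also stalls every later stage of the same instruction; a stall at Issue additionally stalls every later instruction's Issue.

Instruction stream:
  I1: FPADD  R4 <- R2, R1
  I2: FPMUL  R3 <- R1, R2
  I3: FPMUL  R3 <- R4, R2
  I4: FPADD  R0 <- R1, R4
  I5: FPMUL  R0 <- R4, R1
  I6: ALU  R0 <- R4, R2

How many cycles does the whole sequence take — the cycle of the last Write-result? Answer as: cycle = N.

[I1] 1/2/5/6
[I2] 2/3/8/9
[I3] 10/11/16/17  (struct: FPMUL busy until I2 writes@9)
[I4] 11/12/15/16
[I5] 18/19/24/25  (struct: FPMUL busy until I3 writes@17)
[I6] 26/27/28/29  (WAW R0: wait I5 write@25)

cycle = 29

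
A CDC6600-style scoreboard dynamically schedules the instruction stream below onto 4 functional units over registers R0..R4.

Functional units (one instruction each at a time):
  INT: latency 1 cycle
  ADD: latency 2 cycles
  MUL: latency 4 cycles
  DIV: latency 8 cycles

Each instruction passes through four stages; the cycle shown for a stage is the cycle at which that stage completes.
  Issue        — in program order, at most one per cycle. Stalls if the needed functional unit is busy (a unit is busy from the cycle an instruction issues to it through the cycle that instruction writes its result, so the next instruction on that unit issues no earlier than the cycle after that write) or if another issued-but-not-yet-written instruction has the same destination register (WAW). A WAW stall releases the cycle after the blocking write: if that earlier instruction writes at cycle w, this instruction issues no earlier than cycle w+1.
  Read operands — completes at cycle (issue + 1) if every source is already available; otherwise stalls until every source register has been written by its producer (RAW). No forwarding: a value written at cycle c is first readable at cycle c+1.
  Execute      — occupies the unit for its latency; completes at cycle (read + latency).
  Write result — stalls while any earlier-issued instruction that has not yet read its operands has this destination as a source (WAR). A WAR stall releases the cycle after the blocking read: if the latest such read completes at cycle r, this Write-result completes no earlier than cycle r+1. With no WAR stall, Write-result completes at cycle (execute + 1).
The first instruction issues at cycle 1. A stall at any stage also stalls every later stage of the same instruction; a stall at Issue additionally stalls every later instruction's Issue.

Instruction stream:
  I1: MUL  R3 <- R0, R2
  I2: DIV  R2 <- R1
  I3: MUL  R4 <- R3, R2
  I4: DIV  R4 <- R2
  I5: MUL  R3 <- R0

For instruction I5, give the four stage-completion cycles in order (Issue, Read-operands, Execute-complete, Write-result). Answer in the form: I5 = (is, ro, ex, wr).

I1: IS=1 RO=2 EX=6 WR=7
I2: IS=2 RO=3 EX=11 WR=12
I3: IS=8 RO=13 EX=17 WR=18  [struct: MUL busy until I1 writes@7; RAW R2: wait I2 write@12]
I4: IS=19 RO=20 EX=28 WR=29  [WAW R4: wait I3 write@18]
I5: IS=20 RO=21 EX=25 WR=26

I5 = (20, 21, 25, 26)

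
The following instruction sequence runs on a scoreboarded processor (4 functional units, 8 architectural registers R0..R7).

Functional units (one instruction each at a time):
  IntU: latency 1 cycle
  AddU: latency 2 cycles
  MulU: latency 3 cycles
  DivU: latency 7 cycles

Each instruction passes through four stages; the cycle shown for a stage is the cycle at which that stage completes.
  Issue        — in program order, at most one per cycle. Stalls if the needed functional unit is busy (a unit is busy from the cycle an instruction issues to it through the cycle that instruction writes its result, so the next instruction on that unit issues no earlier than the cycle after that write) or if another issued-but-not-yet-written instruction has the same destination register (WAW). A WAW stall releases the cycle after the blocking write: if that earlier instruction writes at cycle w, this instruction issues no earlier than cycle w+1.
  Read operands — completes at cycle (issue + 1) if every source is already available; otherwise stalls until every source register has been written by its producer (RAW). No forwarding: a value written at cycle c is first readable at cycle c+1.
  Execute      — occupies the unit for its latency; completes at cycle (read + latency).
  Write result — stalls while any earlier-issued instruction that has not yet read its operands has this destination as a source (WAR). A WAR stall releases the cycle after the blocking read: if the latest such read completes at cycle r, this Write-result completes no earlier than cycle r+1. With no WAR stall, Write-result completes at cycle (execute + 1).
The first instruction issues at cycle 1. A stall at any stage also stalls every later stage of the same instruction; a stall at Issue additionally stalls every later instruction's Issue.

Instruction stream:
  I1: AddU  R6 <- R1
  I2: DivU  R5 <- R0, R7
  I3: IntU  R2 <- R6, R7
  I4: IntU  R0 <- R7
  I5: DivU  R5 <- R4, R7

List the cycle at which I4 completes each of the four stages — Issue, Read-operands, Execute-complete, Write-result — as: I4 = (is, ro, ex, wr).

I4 = (9, 10, 11, 12)

  I1 | 1 | 2 | 4 | 5
  I2 | 2 | 3 | 10 | 11
  I3 | 3 | 6 | 7 | 8   RAW R6: wait I1 write@5
  I4 | 9 | 10 | 11 | 12   struct: IntU busy until I3 writes@8
  I5 | 12 | 13 | 20 | 21   struct: DivU busy until I2 writes@11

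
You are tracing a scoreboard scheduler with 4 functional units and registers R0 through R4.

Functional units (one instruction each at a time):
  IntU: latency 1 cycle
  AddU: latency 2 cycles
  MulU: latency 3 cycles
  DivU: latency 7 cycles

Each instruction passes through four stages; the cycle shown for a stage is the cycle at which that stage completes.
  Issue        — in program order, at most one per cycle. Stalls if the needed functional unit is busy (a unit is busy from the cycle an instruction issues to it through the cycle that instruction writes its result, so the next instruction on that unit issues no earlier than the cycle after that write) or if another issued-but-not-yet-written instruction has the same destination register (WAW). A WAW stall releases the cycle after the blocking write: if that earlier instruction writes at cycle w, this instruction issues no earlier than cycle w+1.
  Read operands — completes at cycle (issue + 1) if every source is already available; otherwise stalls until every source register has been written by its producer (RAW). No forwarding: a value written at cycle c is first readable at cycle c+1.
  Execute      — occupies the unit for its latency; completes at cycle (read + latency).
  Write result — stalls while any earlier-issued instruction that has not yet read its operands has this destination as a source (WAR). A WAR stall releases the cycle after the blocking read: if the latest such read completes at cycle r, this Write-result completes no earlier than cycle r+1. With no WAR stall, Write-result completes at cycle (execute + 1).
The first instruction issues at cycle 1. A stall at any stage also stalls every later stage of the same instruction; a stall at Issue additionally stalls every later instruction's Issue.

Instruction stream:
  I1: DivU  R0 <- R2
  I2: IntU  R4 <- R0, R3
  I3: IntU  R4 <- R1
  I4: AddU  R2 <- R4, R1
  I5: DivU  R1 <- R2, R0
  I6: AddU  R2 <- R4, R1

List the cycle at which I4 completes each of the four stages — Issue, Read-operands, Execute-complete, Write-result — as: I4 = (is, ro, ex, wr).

I4 = (15, 18, 20, 21)

I1: IS=1 RO=2 EX=9 WR=10
I2: IS=2 RO=11 EX=12 WR=13  [RAW R0: wait I1 write@10]
I3: IS=14 RO=15 EX=16 WR=17  [struct: IntU busy until I2 writes@13]
I4: IS=15 RO=18 EX=20 WR=21  [RAW R4: wait I3 write@17]
I5: IS=16 RO=22 EX=29 WR=30  [RAW R2: wait I4 write@21]
I6: IS=22 RO=31 EX=33 WR=34  [struct: AddU busy until I4 writes@21; RAW R1: wait I5 write@30]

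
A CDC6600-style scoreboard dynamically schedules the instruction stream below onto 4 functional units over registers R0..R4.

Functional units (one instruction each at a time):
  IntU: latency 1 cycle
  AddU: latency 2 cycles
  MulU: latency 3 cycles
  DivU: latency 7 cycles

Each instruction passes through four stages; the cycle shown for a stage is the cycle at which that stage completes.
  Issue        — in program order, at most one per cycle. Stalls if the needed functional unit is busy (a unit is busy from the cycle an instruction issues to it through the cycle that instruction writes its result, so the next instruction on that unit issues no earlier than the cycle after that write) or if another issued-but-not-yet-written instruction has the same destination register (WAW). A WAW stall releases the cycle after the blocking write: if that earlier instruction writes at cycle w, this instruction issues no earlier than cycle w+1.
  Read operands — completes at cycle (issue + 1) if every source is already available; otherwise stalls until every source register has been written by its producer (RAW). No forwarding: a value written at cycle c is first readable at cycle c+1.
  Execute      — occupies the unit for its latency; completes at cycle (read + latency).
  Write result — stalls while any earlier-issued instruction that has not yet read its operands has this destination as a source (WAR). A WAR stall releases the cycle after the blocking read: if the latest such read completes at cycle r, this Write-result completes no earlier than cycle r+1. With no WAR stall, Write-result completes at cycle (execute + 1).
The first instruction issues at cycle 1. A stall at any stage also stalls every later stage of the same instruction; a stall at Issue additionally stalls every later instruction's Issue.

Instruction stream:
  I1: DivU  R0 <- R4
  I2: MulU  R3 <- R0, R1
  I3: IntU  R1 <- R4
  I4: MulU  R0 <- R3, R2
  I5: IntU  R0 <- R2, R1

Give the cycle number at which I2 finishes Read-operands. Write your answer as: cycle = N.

I1 -> (1, 2, 9, 10)
I2 -> (2, 11, 14, 15)  // RAW R0: wait I1 write@10
I3 -> (3, 4, 5, 12)  // WAR R1: wait I2 read@11
I4 -> (16, 17, 20, 21)  // struct: MulU busy until I2 writes@15
I5 -> (22, 23, 24, 25)  // WAW R0: wait I4 write@21

cycle = 11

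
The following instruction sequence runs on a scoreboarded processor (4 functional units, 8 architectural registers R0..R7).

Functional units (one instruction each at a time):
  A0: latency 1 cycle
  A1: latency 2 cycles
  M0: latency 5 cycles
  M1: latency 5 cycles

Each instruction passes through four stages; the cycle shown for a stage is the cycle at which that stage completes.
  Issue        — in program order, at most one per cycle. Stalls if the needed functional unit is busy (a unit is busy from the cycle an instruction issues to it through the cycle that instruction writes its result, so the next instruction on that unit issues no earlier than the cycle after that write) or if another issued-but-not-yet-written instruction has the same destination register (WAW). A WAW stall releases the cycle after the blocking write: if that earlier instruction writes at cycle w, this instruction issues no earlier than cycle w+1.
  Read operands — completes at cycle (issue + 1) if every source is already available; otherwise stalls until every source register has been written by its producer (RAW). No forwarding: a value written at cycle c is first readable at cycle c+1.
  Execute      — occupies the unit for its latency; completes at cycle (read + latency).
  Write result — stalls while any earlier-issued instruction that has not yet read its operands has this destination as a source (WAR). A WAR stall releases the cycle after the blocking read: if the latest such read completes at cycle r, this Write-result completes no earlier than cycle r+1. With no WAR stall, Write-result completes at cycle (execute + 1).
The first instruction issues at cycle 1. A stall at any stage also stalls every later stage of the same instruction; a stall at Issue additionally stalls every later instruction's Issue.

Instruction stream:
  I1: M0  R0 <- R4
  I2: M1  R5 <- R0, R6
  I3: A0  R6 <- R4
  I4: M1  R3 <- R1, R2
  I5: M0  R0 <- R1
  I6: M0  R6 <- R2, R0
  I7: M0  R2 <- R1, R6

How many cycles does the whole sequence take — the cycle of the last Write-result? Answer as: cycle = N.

  I1 | 1 | 2 | 7 | 8
  I2 | 2 | 9 | 14 | 15   RAW R0: wait I1 write@8
  I3 | 3 | 4 | 5 | 10   WAR R6: wait I2 read@9
  I4 | 16 | 17 | 22 | 23   struct: M1 busy until I2 writes@15
  I5 | 17 | 18 | 23 | 24
  I6 | 25 | 26 | 31 | 32   struct: M0 busy until I5 writes@24
  I7 | 33 | 34 | 39 | 40   struct: M0 busy until I6 writes@32

cycle = 40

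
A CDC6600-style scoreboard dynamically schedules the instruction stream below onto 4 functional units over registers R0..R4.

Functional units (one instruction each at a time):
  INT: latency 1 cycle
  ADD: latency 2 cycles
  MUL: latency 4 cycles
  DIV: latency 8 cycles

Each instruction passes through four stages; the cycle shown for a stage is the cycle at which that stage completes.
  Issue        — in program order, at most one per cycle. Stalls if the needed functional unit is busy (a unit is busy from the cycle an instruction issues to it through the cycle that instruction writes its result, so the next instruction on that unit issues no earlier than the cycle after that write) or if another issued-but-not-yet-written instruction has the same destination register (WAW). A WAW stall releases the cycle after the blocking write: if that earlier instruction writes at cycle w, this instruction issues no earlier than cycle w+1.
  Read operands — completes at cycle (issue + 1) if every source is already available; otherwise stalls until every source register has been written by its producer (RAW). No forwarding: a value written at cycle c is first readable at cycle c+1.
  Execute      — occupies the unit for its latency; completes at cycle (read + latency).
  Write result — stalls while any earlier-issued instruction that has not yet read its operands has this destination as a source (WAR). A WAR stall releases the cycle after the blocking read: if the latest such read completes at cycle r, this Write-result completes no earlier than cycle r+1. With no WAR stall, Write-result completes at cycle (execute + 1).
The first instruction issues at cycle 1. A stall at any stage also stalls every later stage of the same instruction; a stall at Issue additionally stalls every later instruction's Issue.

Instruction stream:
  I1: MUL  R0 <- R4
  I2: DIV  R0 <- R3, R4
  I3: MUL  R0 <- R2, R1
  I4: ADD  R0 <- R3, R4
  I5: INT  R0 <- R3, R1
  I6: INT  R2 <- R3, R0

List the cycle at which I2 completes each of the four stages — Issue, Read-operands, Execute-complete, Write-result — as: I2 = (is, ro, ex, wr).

t=1  I1 dispatched to MUL
t=2  I1 operands ready
t=6  I1 complete
t=7  R0←I1
t=8  I2 dispatched to DIV
t=9  I2 operands ready
t=17  I2 complete
t=18  R0←I2
t=19  I3 dispatched to MUL
t=20  I3 operands ready
t=24  I3 complete
t=25  R0←I3
t=26  I4 dispatched to ADD
t=27  I4 operands ready
t=29  I4 complete
t=30  R0←I4
t=31  I5 dispatched to INT
t=32  I5 operands ready
t=33  I5 complete
t=34  R0←I5
t=35  I6 dispatched to INT
t=36  I6 operands ready
t=37  I6 complete
t=38  R2←I6

I2 = (8, 9, 17, 18)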